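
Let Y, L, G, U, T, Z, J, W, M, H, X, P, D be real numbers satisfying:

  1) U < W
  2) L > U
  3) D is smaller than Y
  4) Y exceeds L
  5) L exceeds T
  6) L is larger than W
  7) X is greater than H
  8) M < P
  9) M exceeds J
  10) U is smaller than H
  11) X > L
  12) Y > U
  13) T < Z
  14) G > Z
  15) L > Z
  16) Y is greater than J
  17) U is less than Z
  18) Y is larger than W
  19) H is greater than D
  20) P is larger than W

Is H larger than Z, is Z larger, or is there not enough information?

undetermined

Following every chain through H: above H we get X; below H we get U, D.
Z is not reached, and no chain runs the other way from Z to H.
So the given relations leave the order of H and Z undetermined.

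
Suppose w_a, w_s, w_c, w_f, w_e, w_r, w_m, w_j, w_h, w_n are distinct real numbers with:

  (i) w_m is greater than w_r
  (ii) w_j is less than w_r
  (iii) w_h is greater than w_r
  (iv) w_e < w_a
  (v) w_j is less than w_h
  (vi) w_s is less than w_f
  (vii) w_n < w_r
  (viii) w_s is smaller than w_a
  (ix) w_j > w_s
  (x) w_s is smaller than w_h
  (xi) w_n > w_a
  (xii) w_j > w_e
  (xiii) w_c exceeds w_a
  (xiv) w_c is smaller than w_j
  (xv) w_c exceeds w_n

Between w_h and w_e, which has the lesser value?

w_e

The relevant relations are w_e < w_a; w_a < w_n; w_n < w_c; w_c < w_j; w_j < w_r; w_r < w_h.
Together: w_e < w_a < w_n < w_c < w_j < w_r < w_h.
So w_e < w_h; w_e is the smaller of the two.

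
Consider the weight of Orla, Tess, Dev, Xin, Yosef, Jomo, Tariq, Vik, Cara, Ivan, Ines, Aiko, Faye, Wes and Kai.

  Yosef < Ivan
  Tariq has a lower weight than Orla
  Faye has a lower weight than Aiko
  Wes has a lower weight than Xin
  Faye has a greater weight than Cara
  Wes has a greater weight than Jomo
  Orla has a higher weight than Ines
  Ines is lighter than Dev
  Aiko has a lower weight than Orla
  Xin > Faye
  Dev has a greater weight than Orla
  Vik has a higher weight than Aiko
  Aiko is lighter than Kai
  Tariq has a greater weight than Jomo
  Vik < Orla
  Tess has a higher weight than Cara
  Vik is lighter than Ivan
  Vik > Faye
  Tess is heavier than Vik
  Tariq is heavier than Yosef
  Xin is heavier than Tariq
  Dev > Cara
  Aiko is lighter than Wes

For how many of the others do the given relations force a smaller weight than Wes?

4

Directly below Wes: Jomo, Aiko.
One step further: Faye (3 so far).
One step further: Cara (4 so far).
No other element is forced below Wes by the given relations, so the count is 4.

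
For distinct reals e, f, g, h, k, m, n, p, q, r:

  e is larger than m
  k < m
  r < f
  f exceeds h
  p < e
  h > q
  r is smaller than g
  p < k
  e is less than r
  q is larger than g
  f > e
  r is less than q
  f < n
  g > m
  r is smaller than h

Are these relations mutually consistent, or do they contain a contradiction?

consistent

The single ordering p < k < m < e < r < g < q < h < f < n satisfies every listed relation, so no contradiction arises.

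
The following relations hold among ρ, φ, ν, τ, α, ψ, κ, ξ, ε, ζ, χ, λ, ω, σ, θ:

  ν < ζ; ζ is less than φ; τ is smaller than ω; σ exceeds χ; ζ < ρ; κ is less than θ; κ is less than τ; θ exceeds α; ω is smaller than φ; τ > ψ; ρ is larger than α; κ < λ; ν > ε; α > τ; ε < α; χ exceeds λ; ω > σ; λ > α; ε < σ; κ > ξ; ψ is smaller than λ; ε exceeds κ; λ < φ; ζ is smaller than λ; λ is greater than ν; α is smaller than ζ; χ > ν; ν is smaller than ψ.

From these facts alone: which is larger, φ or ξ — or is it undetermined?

The relevant relations are ξ < κ; κ < ε; ε < ν; ν < ψ; ψ < τ; τ < α; α < ζ; ζ < λ; λ < χ; χ < σ; σ < ω; ω < φ.
Chaining these gives ξ < κ < ε < ν < ψ < τ < α < ζ < λ < χ < σ < ω < φ.
So φ is larger.

φ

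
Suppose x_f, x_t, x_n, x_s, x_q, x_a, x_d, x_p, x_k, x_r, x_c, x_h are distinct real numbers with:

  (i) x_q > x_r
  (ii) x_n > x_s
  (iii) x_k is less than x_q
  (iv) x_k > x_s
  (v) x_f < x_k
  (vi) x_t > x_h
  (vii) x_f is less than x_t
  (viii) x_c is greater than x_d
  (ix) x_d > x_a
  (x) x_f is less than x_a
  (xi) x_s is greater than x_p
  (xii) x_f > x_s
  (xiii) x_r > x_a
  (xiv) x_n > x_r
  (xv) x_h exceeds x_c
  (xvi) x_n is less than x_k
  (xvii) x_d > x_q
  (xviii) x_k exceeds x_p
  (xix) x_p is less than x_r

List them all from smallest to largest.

Each adjacent pair is fixed by a given relation: x_p < x_s; x_s < x_f; x_f < x_a; x_a < x_r; x_r < x_n; x_n < x_k; x_k < x_q; x_q < x_d; x_d < x_c; x_c < x_h; x_h < x_t. Chaining them end to end gives the full order.

x_p < x_s < x_f < x_a < x_r < x_n < x_k < x_q < x_d < x_c < x_h < x_t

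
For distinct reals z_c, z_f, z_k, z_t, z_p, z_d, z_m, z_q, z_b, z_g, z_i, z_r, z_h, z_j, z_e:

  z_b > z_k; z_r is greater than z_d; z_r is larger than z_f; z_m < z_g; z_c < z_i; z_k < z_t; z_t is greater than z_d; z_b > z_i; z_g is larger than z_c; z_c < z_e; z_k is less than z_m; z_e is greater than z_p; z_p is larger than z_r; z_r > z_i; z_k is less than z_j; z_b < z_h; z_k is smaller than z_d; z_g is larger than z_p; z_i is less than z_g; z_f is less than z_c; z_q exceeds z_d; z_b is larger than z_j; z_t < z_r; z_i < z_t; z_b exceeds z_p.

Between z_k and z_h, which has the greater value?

Link the given pairs in sequence: z_k < z_t; z_t < z_r; z_r < z_p; z_p < z_b; z_b < z_h.
Together: z_k < z_t < z_r < z_p < z_b < z_h.
So z_k < z_h; z_h is the larger of the two.

z_h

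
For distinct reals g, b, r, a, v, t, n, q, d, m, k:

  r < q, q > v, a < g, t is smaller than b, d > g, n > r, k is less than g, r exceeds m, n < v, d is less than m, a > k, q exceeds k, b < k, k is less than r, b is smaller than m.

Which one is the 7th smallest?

m

The consecutive relations fix a unique order: t < b < k < a < g < d < m < r < n < v < q.
Counting 7 from the smallest end gives m.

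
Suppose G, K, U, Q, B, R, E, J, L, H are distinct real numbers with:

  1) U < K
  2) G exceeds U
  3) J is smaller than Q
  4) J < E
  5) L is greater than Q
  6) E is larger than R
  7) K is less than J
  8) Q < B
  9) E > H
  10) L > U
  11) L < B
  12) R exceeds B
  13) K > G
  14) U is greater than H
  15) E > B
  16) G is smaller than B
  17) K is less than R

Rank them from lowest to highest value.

The consecutive links are each given: H < U; U < G; G < K; K < J; J < Q; Q < L; L < B; B < R; R < E.

H < U < G < K < J < Q < L < B < R < E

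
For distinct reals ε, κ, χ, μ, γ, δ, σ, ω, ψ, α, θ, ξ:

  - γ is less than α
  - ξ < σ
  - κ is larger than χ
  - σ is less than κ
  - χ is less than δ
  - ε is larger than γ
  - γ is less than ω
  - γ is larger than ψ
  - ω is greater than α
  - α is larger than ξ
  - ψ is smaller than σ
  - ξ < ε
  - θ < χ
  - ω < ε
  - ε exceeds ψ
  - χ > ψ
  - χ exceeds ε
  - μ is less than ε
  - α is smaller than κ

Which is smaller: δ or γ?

The relevant relations are γ < α; α < ω; ω < ε; ε < χ; χ < δ.
Together: γ < α < ω < ε < χ < δ.
So γ < δ; γ is the smaller of the two.

γ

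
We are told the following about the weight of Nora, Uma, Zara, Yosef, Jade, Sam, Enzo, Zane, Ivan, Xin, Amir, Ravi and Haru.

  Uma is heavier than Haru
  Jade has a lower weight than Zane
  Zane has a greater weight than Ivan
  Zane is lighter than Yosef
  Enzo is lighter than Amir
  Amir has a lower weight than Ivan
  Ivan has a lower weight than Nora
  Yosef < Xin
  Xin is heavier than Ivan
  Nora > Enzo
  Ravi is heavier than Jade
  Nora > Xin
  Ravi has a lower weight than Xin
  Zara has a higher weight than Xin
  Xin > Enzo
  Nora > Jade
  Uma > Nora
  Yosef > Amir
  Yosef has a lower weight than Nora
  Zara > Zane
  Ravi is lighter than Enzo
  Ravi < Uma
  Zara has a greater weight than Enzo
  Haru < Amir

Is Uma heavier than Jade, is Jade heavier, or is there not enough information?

Jade < Ravi and Ravi < Enzo give Jade < Enzo.
With Enzo < Amir: Jade < Ravi < Enzo < Amir.
With Amir < Ivan: Jade < Ravi < Enzo < Amir < Ivan.
With Ivan < Zane: Jade < Ravi < Enzo < Amir < Ivan < Zane.
Then Zane < Yosef extends the chain to Yosef.
With Yosef < Xin: Jade < Ravi < Enzo < Amir < Ivan < Zane < Yosef < Xin.
Then Xin < Nora extends the chain to Nora.
With Nora < Uma: Jade < Ravi < Enzo < Amir < Ivan < Zane < Yosef < Xin < Nora < Uma.
So Uma is heavier.

Uma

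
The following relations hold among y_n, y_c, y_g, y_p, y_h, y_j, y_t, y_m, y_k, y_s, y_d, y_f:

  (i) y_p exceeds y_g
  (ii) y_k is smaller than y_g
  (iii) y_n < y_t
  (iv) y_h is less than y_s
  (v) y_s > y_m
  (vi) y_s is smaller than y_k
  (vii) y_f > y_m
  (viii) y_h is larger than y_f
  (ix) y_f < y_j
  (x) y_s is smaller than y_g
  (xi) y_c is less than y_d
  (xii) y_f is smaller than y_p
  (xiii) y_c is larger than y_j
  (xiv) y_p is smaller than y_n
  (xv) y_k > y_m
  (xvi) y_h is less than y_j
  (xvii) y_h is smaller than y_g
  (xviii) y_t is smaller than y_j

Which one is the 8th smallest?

y_n

Piecing the relations together gives one ordering: y_m < y_f < y_h < y_s < y_k < y_g < y_p < y_n < y_t < y_j < y_c < y_d.
The 8th smallest is y_n.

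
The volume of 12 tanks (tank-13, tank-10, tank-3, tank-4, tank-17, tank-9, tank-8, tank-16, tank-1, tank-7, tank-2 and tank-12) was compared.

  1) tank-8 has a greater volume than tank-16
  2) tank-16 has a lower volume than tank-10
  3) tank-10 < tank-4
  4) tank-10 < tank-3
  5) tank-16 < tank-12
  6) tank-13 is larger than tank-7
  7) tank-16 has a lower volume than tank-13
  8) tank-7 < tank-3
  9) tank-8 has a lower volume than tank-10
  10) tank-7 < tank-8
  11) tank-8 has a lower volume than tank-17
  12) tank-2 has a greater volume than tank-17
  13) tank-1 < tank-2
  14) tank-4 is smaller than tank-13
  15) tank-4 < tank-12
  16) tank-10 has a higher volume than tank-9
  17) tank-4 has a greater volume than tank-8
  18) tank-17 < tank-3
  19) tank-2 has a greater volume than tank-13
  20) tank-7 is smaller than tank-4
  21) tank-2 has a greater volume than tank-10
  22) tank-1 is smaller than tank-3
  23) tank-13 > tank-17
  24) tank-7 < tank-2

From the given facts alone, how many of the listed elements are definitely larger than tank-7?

The elements the relations force above tank-7 are tank-8, tank-17, tank-10, tank-4, tank-13, tank-12, tank-2, tank-3 — no chain reaches any other.
That is 8.

8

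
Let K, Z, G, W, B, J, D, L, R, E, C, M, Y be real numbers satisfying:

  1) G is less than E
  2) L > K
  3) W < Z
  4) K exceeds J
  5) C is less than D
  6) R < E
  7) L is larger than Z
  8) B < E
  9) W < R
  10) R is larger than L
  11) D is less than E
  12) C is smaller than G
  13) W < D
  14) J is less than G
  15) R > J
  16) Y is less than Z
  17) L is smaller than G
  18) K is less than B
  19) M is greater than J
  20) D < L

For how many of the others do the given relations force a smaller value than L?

Directly below L: K, Z, D.
One step further: J, W, Y, C (7 so far).
No other element is forced below L by the given relations, so the count is 7.

7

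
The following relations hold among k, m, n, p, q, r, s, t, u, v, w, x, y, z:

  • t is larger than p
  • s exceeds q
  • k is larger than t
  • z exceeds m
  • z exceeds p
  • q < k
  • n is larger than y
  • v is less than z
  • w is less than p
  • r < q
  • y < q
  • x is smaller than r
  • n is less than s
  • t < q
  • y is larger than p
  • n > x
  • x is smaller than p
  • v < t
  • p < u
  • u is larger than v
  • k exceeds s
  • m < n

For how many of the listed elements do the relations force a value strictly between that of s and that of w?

The relations place w below s. An element lies strictly between them when it is forced above w and also forced below s.
Above w: {p, y, n, u, z, t, q, k}. Below s: {v, x, p, m, r, y, n, t, q}.
Intersection: {p, y, n, t, q} — 5.

5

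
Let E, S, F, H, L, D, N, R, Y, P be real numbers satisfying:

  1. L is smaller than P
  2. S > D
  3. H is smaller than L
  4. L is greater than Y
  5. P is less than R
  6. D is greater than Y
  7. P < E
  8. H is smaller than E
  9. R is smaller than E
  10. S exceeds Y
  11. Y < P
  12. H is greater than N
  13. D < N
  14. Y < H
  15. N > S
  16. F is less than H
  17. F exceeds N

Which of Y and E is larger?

E

Link the given pairs in sequence: Y < D; D < S; S < N; N < F; F < H; H < L; L < P; P < R; R < E.
Chaining these gives Y < D < S < N < F < H < L < P < R < E.
So Y < E; E is the larger of the two.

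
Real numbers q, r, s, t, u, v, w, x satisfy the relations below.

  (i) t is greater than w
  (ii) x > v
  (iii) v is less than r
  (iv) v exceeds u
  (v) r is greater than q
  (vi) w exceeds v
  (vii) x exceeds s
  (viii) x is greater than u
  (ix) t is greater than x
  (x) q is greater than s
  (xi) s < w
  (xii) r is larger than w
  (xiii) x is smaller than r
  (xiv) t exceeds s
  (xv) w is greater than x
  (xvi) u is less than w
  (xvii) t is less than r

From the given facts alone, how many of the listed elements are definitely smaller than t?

5

Directly below t: s, x, w.
One step further: u, v (5 so far).
No other element is forced below t by the given relations, so the count is 5.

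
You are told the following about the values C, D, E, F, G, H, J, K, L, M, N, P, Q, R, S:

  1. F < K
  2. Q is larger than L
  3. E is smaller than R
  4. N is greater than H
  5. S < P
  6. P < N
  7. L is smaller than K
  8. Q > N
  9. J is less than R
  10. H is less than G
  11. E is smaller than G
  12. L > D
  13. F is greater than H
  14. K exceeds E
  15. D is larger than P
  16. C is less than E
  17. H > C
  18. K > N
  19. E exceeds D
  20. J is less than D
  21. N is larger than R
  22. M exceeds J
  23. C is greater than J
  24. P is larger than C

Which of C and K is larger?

Link the given pairs in sequence: C < P; P < D; D < E; E < R; R < N; N < K.
Together: C < P < D < E < R < N < K.
So C < K; K is the larger of the two.

K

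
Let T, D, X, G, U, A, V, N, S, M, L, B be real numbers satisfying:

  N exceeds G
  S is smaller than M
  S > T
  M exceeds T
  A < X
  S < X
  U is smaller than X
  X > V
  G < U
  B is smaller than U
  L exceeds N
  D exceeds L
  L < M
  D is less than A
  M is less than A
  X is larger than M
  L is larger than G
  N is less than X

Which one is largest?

T is not greatest since T < S; B is not greatest since B < U; G is not greatest since G < N; U is not greatest since U < X; N is not greatest since N < L; L is not greatest since L < M; V is not greatest since V < X; S is not greatest since S < X; M is not greatest since M < A; D is not greatest since D < A; A is not greatest since A < X.
Only X has nothing above it, so X is the largest.

X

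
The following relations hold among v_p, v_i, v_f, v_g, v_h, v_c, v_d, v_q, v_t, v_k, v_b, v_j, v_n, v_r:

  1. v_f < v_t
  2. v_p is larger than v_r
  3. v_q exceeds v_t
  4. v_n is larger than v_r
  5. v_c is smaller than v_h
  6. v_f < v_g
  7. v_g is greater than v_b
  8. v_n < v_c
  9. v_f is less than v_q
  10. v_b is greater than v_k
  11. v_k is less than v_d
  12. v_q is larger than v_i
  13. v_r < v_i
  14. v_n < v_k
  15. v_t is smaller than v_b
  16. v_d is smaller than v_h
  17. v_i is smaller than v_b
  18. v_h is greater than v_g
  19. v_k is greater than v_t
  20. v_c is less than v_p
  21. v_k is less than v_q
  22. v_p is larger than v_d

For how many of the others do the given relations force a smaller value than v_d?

5

From v_d the given relations immediately reach v_k.
From those, v_n, v_t — 3 in total.
From those, v_r, v_f — 5 in total.
Nothing else is reachable below v_d; 5 in all.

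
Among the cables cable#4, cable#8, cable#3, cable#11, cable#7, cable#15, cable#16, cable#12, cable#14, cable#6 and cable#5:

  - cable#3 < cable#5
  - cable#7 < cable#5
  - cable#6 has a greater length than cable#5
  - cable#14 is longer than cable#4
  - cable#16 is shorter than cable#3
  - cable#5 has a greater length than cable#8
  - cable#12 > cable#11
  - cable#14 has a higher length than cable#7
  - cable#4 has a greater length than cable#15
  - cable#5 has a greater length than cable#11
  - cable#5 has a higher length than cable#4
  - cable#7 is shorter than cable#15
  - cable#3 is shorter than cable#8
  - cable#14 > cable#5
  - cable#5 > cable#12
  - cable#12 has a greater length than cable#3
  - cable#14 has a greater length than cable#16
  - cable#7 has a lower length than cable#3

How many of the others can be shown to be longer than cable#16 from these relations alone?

From cable#16 the given relations immediately reach cable#3, cable#14.
From those, cable#8, cable#12, cable#5 — 5 in total.
From those, cable#6 — 6 in total.
No other element is forced above cable#16 by the given relations, so the count is 6.

6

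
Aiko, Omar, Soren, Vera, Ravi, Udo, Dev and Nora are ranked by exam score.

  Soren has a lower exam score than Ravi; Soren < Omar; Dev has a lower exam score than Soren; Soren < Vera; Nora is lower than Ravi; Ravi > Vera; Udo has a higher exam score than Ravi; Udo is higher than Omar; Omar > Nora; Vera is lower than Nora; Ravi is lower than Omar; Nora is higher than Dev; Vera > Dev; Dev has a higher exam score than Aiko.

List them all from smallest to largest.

Nothing is placed below Aiko, so it is least; from there Aiko < Dev; Dev < Soren; Soren < Vera; Vera < Nora; Nora < Ravi; Ravi < Omar; Omar < Udo, each given directly.

Aiko < Dev < Soren < Vera < Nora < Ravi < Omar < Udo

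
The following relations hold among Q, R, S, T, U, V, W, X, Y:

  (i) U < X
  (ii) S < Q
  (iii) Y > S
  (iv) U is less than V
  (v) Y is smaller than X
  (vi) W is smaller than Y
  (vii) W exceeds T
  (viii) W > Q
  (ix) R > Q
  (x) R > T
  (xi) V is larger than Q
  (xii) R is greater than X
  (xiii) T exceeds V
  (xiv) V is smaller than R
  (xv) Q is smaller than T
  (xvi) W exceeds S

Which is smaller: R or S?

S

Link the given pairs in sequence: S < Q; Q < V; V < T; T < W; W < Y; Y < X; X < R.
Together: S < Q < V < T < W < Y < X < R.
So S < R; S is the smaller of the two.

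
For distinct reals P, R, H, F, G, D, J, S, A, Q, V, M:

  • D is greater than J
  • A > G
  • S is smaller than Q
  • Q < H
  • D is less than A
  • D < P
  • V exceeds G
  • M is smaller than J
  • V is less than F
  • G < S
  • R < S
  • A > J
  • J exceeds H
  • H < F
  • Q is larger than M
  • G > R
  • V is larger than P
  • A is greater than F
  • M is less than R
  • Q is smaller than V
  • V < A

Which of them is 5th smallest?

Chaining the given pairs: M < R < G < S < Q < H < J < D < P < V < F < A.
The 5th smallest is Q.

Q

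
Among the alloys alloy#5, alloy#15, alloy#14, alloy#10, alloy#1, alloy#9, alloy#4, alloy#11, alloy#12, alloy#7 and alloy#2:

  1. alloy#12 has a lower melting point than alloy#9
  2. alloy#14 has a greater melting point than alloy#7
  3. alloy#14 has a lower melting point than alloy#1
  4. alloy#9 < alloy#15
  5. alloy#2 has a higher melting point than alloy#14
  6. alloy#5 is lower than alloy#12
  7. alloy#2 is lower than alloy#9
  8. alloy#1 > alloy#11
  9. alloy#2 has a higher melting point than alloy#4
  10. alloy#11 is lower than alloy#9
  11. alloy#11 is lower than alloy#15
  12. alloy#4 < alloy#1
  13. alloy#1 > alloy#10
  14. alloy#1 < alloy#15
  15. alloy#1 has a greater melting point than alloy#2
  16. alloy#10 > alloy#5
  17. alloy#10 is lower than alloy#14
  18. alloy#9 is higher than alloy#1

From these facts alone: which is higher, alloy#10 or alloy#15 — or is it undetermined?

Following the relations from alloy#10: alloy#10 < alloy#14 < alloy#2 < alloy#1 < alloy#9 < alloy#15.
So alloy#15 is higher.

alloy#15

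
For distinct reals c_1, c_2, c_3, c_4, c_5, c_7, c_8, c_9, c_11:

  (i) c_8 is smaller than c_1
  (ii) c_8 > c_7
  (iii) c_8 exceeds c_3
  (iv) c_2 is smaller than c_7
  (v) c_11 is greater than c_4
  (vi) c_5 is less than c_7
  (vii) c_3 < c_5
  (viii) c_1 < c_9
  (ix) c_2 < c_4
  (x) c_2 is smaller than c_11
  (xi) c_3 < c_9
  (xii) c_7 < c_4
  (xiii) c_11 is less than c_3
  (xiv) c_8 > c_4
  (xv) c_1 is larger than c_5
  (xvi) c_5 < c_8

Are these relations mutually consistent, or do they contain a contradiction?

inconsistent

We have c_7 < c_4 stated directly, yet also c_4 < c_11 < c_3 < c_5 < c_7 by chaining the others — so c_4 < c_7. Contradiction.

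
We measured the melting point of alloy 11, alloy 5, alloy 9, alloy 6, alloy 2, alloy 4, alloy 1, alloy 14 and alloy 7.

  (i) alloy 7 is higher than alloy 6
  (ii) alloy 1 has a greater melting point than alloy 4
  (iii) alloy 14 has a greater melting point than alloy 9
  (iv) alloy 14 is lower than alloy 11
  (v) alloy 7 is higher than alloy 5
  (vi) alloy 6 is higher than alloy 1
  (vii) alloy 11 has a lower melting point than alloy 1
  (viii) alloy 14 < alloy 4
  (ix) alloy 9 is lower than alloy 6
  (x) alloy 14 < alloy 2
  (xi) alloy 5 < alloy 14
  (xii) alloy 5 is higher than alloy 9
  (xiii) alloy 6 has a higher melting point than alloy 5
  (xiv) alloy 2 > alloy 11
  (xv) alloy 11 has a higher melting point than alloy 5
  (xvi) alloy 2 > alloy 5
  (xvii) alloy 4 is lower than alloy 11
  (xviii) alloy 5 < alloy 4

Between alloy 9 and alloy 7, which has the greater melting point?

alloy 9 < alloy 5 and alloy 5 < alloy 14 give alloy 9 < alloy 14.
With alloy 14 < alloy 4: alloy 9 < alloy 5 < alloy 14 < alloy 4.
With alloy 4 < alloy 11: alloy 9 < alloy 5 < alloy 14 < alloy 4 < alloy 11.
Then alloy 11 < alloy 1 extends the chain to alloy 1.
Then alloy 1 < alloy 6 extends the chain to alloy 6.
With alloy 6 < alloy 7: alloy 9 < alloy 5 < alloy 14 < alloy 4 < alloy 11 < alloy 1 < alloy 6 < alloy 7.
So alloy 9 < alloy 7; alloy 7 is the higher of the two.

alloy 7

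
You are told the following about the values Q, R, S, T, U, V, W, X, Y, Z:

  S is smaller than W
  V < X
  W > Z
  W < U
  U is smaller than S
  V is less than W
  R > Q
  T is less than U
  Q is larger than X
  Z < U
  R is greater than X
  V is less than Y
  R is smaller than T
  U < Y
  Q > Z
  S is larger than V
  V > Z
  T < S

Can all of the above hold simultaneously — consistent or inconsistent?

inconsistent

Chaining the given relations yields S < W < U, so S < U. But one relation states U < S. These cannot both hold.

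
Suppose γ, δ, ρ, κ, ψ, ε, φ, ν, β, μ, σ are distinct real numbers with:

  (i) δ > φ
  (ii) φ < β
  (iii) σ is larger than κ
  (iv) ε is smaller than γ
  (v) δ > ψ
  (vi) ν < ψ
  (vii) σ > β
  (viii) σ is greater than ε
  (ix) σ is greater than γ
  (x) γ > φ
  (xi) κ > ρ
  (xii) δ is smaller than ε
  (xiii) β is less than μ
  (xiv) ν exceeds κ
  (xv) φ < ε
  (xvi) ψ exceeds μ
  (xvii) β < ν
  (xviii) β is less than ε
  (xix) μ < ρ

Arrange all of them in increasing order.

φ < β < μ < ρ < κ < ν < ψ < δ < ε < γ < σ

The consecutive links are each given: φ < β; β < μ; μ < ρ; ρ < κ; κ < ν; ν < ψ; ψ < δ; δ < ε; ε < γ; γ < σ.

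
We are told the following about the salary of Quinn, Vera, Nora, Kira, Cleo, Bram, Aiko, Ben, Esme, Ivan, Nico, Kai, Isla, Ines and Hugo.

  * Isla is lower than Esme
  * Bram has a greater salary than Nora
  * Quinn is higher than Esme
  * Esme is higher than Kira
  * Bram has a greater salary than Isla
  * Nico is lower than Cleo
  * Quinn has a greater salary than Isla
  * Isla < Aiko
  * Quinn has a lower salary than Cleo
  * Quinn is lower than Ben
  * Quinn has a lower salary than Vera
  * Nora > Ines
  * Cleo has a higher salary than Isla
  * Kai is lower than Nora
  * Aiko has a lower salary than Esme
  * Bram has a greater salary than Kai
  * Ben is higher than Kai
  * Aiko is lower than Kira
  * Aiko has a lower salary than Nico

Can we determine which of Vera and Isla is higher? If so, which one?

Vera

Link the given pairs in sequence: Isla < Aiko; Aiko < Esme; Esme < Quinn; Quinn < Vera.
Chaining these gives Isla < Aiko < Esme < Quinn < Vera.
So Vera is higher.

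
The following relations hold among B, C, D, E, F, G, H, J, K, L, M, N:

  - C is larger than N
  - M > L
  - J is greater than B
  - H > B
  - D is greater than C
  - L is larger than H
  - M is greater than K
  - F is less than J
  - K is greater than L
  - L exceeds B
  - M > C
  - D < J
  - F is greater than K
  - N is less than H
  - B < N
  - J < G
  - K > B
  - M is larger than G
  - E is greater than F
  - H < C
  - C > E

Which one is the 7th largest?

F

Chaining the given pairs: B < N < H < L < K < F < E < C < D < J < G < M.
The 7th largest is F.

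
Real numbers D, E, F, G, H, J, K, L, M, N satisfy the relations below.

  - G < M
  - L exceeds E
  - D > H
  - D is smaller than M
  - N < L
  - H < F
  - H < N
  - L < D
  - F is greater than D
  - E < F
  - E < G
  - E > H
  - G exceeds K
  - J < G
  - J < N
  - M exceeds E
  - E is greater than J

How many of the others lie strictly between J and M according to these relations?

5

Chaining upward from J reaches: E, N, L, G, D, F.
Chaining downward from M reaches: H, K, E, N, L, G, D.
Strictly between J and M are those in both lists: E, N, L, G, D — 5 elements.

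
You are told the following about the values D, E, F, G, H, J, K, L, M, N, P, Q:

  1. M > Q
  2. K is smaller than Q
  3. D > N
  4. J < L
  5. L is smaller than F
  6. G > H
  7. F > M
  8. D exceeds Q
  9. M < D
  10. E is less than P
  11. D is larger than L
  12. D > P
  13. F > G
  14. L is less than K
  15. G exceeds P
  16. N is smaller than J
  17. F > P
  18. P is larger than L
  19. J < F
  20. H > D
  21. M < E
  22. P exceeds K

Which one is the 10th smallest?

Piecing the relations together gives one ordering: N < J < L < K < Q < M < E < P < D < H < G < F.
The 10th smallest is H.

H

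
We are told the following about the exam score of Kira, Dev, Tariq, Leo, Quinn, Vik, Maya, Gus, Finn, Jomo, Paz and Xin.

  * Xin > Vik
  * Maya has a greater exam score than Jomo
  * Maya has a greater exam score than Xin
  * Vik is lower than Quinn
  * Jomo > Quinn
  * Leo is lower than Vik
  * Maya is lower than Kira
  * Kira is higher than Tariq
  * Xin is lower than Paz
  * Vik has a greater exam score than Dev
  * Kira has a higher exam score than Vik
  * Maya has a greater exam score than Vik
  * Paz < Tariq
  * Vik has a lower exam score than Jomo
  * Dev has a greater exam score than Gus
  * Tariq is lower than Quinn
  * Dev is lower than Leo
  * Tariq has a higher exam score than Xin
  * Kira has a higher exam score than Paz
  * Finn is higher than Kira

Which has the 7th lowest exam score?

Tariq

The consecutive relations fix a unique order: Gus < Dev < Leo < Vik < Xin < Paz < Tariq < Quinn < Jomo < Maya < Kira < Finn.
Counting 7 from the smallest end gives Tariq.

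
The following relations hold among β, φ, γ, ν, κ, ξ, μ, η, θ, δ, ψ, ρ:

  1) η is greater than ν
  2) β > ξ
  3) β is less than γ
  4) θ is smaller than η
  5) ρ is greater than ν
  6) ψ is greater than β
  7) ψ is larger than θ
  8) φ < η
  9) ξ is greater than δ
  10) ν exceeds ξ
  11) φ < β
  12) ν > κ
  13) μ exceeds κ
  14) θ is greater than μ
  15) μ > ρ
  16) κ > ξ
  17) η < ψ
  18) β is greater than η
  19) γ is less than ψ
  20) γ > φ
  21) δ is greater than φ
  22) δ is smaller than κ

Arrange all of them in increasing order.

Each adjacent pair is fixed by a given relation: φ < δ; δ < ξ; ξ < κ; κ < ν; ν < ρ; ρ < μ; μ < θ; θ < η; η < β; β < γ; γ < ψ. Chaining them end to end gives the full order.

φ < δ < ξ < κ < ν < ρ < μ < θ < η < β < γ < ψ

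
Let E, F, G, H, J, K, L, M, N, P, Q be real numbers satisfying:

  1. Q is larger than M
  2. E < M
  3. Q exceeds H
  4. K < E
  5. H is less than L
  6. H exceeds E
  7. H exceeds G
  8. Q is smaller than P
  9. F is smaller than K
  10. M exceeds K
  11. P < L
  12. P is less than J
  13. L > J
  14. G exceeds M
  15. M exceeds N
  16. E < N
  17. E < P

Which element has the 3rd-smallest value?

Piecing the relations together gives one ordering: F < K < E < N < M < G < H < Q < P < J < L.
Counting 3 from the smallest end gives E.

E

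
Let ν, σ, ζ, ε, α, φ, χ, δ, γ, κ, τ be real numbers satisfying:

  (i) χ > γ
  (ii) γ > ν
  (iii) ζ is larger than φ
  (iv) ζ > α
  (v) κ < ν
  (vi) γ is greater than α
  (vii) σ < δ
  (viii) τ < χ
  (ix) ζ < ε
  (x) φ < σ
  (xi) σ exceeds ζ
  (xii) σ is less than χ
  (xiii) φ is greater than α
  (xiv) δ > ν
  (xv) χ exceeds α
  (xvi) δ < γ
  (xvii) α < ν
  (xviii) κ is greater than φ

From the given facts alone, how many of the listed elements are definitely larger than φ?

8

From φ the given relations immediately reach κ, ζ, σ.
From those, ν, δ, ε, χ — 7 in total.
From those, γ — 8 in total.
No other element is forced above φ by the given relations, so the count is 8.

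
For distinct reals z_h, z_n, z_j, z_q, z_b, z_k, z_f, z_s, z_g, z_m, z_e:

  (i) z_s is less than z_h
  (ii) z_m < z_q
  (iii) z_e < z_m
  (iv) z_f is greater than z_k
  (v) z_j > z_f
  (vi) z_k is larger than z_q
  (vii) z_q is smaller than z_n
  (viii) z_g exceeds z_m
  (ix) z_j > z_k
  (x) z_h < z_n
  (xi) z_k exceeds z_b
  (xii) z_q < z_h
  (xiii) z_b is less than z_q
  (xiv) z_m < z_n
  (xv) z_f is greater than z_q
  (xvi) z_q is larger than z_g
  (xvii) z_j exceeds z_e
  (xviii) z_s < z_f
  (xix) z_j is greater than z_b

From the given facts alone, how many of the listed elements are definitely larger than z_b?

From z_b the given relations immediately reach z_q, z_k, z_j.
From those, z_f, z_h, z_n — 6 in total.
Nothing else is reachable above z_b; 6 in all.

6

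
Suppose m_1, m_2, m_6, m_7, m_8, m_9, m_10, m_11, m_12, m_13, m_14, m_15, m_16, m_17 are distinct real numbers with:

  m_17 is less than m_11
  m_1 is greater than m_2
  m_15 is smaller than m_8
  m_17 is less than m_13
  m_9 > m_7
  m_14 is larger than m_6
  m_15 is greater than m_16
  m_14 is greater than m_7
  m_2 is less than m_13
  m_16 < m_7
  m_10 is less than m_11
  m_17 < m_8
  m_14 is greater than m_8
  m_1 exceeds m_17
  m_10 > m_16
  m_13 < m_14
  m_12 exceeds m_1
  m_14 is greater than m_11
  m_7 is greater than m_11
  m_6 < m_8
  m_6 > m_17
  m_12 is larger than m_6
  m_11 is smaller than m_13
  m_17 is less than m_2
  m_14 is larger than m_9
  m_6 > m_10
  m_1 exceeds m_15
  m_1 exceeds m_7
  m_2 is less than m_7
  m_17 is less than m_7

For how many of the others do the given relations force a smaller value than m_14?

11

Directly below m_14: m_11, m_7, m_13, m_9, m_6, m_8.
One step further: m_16, m_17, m_10, m_2, m_15 (11 so far).
Nothing else is reachable below m_14; 11 in all.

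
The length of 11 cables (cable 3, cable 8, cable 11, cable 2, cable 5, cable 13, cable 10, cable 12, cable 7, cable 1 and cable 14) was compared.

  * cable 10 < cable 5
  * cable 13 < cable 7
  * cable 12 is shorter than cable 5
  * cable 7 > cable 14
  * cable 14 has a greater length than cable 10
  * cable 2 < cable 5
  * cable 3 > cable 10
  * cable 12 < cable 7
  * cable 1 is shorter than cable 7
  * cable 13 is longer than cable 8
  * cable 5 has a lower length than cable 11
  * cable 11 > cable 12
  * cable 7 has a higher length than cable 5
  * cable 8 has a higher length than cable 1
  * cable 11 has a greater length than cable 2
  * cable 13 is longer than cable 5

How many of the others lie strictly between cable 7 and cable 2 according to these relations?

The relations place cable 2 below cable 7. An element lies strictly between them when it is forced above cable 2 and also forced below cable 7.
Above cable 2: {cable 5, cable 13, cable 11}. Below cable 7: {cable 10, cable 1, cable 8, cable 14, cable 12, cable 5, cable 13}.
Intersection: {cable 5, cable 13} — 2.

2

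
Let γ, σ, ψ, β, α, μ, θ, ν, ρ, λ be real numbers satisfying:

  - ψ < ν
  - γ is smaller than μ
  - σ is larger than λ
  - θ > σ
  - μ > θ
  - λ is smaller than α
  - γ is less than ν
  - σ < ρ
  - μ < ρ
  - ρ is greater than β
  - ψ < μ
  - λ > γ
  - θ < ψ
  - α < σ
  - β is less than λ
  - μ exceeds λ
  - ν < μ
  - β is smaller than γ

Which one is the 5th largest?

The consecutive relations fix a unique order: β < γ < λ < α < σ < θ < ψ < ν < μ < ρ.
The 5th largest is θ.

θ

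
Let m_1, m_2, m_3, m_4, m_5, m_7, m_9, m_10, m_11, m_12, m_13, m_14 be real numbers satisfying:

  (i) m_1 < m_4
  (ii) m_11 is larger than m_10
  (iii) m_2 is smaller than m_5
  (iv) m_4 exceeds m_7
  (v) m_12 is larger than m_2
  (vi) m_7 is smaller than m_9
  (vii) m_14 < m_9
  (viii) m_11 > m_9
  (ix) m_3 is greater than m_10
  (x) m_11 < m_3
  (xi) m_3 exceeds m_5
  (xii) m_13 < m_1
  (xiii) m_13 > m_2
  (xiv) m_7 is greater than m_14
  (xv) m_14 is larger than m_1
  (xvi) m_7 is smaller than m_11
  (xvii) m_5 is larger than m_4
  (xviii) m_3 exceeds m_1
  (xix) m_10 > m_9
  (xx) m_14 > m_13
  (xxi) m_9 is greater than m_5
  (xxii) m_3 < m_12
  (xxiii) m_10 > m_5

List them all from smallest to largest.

m_2 < m_13 < m_1 < m_14 < m_7 < m_4 < m_5 < m_9 < m_10 < m_11 < m_3 < m_12

Each adjacent pair is fixed by a given relation: m_2 < m_13; m_13 < m_1; m_1 < m_14; m_14 < m_7; m_7 < m_4; m_4 < m_5; m_5 < m_9; m_9 < m_10; m_10 < m_11; m_11 < m_3; m_3 < m_12. Chaining them end to end gives the full order.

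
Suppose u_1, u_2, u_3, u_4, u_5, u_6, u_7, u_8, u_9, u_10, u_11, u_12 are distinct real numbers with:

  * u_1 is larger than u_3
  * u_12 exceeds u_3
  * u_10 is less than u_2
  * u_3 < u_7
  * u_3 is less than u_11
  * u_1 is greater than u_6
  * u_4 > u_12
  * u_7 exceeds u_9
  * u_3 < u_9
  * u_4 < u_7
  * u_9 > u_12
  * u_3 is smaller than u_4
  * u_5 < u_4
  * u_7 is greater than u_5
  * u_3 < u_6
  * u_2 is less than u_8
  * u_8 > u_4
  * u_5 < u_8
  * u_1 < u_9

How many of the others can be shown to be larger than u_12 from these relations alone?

Directly above u_12: u_9, u_4.
One step further: u_8, u_7 (4 so far).
No other element is forced above u_12 by the given relations, so the count is 4.

4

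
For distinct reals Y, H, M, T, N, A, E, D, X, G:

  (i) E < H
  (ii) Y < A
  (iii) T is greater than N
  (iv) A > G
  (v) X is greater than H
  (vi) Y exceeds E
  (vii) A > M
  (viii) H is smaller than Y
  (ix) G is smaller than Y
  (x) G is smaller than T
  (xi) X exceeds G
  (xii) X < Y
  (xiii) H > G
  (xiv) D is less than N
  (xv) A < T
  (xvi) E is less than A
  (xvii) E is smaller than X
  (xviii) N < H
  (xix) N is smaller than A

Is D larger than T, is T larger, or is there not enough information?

T

Following the relations from D: D < N < H < X < Y < A < T.
So T is larger.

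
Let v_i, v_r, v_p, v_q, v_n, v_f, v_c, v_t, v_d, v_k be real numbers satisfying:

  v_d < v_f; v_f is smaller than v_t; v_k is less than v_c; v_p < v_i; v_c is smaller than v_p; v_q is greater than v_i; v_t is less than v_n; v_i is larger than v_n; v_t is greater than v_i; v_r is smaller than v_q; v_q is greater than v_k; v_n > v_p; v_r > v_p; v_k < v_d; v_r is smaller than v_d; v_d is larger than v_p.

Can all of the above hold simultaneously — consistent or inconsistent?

inconsistent

We have v_i < v_t stated directly, yet also v_t < v_n < v_i by chaining the others — so v_t < v_i. Contradiction.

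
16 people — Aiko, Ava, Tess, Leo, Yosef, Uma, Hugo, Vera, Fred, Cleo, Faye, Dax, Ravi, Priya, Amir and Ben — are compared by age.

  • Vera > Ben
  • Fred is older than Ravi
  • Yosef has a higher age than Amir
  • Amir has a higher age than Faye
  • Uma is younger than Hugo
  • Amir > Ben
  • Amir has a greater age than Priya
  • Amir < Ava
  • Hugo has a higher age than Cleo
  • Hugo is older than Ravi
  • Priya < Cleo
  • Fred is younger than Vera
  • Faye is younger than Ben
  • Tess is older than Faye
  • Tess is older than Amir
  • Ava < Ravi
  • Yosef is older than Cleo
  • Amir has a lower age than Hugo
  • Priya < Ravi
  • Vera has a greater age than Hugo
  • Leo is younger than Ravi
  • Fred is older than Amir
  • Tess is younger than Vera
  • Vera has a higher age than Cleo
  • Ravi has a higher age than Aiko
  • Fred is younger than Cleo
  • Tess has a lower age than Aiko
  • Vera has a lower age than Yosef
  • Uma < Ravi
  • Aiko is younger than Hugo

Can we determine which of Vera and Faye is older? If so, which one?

The relevant relations are Faye < Amir; Amir < Tess; Tess < Aiko; Aiko < Ravi; Ravi < Fred; Fred < Cleo; Cleo < Vera.
Chaining these gives Faye < Amir < Tess < Aiko < Ravi < Fred < Cleo < Vera.
So Vera is older.

Vera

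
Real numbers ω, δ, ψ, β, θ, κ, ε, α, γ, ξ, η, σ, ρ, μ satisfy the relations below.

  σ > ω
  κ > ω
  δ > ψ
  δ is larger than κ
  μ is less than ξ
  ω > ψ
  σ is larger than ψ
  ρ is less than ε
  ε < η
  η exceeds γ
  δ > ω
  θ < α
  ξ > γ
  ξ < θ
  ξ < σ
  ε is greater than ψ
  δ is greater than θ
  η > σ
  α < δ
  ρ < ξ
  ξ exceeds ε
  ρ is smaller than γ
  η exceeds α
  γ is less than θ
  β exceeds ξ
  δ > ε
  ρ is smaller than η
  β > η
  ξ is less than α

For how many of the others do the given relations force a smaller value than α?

From α the given relations immediately reach ξ, θ.
From those, ρ, μ, γ, ε — 6 in total.
From those, ψ — 7 in total.
Nothing else is reachable below α; 7 in all.

7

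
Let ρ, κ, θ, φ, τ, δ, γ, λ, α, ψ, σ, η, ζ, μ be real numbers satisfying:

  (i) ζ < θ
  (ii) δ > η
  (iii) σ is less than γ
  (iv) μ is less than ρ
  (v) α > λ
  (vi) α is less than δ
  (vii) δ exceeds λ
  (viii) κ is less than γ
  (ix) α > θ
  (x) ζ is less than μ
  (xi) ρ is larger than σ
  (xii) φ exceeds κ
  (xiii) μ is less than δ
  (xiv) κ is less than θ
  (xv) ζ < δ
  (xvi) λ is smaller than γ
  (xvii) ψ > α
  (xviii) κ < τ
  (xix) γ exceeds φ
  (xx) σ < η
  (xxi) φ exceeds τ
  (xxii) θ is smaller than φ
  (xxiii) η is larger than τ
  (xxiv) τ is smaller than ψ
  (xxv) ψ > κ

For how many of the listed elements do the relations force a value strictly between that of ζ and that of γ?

2

The relations place ζ below γ. An element lies strictly between them when it is forced above ζ and also forced below γ.
Above ζ: {μ, θ, α, φ, δ, ρ, ψ}. Below γ: {λ, κ, σ, τ, θ, φ}.
Intersection: {θ, φ} — 2.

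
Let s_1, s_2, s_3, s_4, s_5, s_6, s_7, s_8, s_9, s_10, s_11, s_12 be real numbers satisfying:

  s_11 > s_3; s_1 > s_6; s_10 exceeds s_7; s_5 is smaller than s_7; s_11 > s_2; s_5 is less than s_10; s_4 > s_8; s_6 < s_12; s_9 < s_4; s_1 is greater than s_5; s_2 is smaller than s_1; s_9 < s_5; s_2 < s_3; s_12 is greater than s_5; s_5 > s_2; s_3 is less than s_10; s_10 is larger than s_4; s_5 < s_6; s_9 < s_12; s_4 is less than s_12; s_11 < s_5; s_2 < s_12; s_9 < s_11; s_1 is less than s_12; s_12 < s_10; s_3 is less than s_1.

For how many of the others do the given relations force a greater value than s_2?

8

The elements the relations force above s_2 are s_3, s_11, s_5, s_7, s_6, s_1, s_12, s_10 — no chain reaches any other.
That is 8.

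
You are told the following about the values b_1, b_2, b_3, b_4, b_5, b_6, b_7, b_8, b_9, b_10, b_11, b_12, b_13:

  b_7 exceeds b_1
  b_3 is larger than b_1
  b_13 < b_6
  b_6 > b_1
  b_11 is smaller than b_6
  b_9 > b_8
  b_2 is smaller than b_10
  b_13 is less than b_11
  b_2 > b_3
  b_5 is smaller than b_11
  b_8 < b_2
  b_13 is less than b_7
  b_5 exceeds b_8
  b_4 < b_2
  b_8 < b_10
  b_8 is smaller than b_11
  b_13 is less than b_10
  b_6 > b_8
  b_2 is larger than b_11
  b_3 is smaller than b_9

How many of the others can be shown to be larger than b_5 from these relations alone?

The elements the relations force above b_5 are b_11, b_2, b_6, b_10 — no chain reaches any other.
That is 4.

4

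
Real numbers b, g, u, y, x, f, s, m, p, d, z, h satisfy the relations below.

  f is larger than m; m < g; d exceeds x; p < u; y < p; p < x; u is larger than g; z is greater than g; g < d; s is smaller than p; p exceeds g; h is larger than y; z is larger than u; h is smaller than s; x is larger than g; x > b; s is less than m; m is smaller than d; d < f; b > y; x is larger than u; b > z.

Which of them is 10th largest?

Chaining the given pairs: y < h < s < m < g < p < u < z < b < x < d < f.
The 10th largest is s.

s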